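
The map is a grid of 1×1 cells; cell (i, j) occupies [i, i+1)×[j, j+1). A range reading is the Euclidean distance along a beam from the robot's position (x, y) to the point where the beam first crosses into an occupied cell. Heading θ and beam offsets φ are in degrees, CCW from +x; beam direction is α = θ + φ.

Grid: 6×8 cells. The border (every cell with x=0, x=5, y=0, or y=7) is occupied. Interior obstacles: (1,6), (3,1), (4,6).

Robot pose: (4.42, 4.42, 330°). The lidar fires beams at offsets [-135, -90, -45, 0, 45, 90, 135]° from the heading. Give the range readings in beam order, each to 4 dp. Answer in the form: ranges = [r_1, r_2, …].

beam 1: φ=-135°, α=195°
  direction (-0.9659, -0.2588); cell (4,4); t to first gridline: x 0.4348, y 1.6228 (then +1.0353 / +3.8637)
    (3,4) via x @ 0.4348
    (2,4) via x @ 1.4701
    (2,3) via y @ 1.6228
    (1,3) via x @ 2.5054
    (0,3) via x @ 3.5406  # hit
  → r_1 = 3.5406
beam 2: φ=-90°, α=240°
  direction (-0.5000, -0.8660); cell (4,4); t to first gridline: x 0.8400, y 0.4850 (then +2.0000 / +1.1547)
    (4,3) via y @ 0.4850
    (3,3) via x @ 0.8400
    (3,2) via y @ 1.6397
    (3,1) via y @ 2.7944  # hit
  → r_2 = 2.7944
beam 3: φ=-45°, α=285°
  direction (0.2588, -0.9659); cell (4,4); t to first gridline: x 2.2409, y 0.4348 (then +3.8637 / +1.0353)
    (4,3) via y @ 0.4348
    (4,2) via y @ 1.4701
    (5,2) via x @ 2.2409  # hit
  → r_3 = 2.2409
beam 4: φ=0°, α=330°
  direction (0.8660, -0.5000); cell (4,4); t to first gridline: x 0.6697, y 0.8400 (then +1.1547 / +2.0000)
    (5,4) via x @ 0.6697  # hit
  → r_4 = 0.6697
beam 5: φ=45°, α=15°
  direction (0.9659, 0.2588); cell (4,4); t to first gridline: x 0.6005, y 2.2409 (then +1.0353 / +3.8637)
    (5,4) via x @ 0.6005  # hit
  → r_5 = 0.6005
beam 6: φ=90°, α=60°
  direction (0.5000, 0.8660); cell (4,4); t to first gridline: x 1.1600, y 0.6697 (then +2.0000 / +1.1547)
    (4,5) via y @ 0.6697
    (5,5) via x @ 1.1600  # hit
  → r_6 = 1.1600
beam 7: φ=135°, α=105°
  direction (-0.2588, 0.9659); cell (4,4); t to first gridline: x 1.6228, y 0.6005 (then +3.8637 / +1.0353)
    (4,5) via y @ 0.6005
    (3,5) via x @ 1.6228
    (3,6) via y @ 1.6357
    (3,7) via y @ 2.6710  # hit
  → r_7 = 2.6710

ranges = [3.5406, 2.7944, 2.2409, 0.6697, 0.6005, 1.1600, 2.6710]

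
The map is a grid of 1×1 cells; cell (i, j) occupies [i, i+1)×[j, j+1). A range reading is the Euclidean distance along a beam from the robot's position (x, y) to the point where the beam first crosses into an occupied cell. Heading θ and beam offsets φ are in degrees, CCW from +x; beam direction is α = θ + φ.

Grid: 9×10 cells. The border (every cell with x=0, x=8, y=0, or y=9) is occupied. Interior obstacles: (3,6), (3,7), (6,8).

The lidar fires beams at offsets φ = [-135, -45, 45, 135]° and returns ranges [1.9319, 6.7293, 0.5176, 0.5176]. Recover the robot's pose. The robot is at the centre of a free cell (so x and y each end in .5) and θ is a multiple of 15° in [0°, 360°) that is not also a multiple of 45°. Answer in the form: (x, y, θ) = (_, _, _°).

Candidates: 53 free-cell centres × 16 headings = 848 poses. Raycast each; keep the one whose scan matches to 4 dp.
  (2.5, 3.5, 30°): beam 1 = 2.5882 ≠ 1.9319 ✗
  (3.5, 1.5, 60°): beam 1 = 0.5176 ≠ 1.9319 ✗
  (7.5, 8.5, 105°): beam 1 = 0.5774 ≠ 1.9319 ✗
  …
  (7.5, 1.5, 210°): r_1=1.9319, r_2=6.7293, r_3=0.5176, r_4=0.5176 — all match ✓
Unique over the lattice → pose = (7.5, 1.5, 210°).

(x, y, θ) = (7.5, 1.5, 210°)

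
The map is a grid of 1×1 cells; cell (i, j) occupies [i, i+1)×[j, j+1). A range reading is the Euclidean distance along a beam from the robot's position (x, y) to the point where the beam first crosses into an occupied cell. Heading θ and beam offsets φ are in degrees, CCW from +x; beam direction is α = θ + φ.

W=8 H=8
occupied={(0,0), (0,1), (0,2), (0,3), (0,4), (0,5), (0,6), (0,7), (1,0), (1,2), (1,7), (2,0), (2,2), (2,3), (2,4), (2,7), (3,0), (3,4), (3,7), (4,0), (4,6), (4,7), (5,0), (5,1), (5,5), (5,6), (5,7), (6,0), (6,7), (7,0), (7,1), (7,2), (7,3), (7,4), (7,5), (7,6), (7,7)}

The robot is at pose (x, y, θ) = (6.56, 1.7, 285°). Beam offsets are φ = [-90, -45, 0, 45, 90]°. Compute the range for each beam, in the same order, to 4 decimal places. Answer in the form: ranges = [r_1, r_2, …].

beam 1: φ=-90°, α=195°
  cosα=-0.9659 sinα=-0.2588 | (6,1) | tMaxX 0.5798 tMaxY 2.7046 | tΔX 1.0353 tΔY 3.8637
    t=0.5798 [x] (5,1) — stop
  → r_1 = 0.5798
beam 2: φ=-45°, α=240°
  cosα=-0.5000 sinα=-0.8660 | (6,1) | tMaxX 1.1200 tMaxY 0.8083 | tΔX 2.0000 tΔY 1.1547
    t=0.8083 [y] (6,0) — stop
  → r_2 = 0.8083
beam 3: φ=0°, α=285°
  cosα=0.2588 sinα=-0.9659 | (6,1) | tMaxX 1.7000 tMaxY 0.7247 | tΔX 3.8637 tΔY 1.0353
    t=0.7247 [y] (6,0) — stop
  → r_3 = 0.7247
beam 4: φ=45°, α=330°
  cosα=0.8660 sinα=-0.5000 | (6,1) | tMaxX 0.5081 tMaxY 1.4000 | tΔX 1.1547 tΔY 2.0000
    t=0.5081 [x] (7,1) — stop
  → r_4 = 0.5081
beam 5: φ=90°, α=15°
  cosα=0.9659 sinα=0.2588 | (6,1) | tMaxX 0.4555 tMaxY 1.1591 | tΔX 1.0353 tΔY 3.8637
    t=0.4555 [x] (7,1) — stop
  → r_5 = 0.4555

ranges = [0.5798, 0.8083, 0.7247, 0.5081, 0.4555]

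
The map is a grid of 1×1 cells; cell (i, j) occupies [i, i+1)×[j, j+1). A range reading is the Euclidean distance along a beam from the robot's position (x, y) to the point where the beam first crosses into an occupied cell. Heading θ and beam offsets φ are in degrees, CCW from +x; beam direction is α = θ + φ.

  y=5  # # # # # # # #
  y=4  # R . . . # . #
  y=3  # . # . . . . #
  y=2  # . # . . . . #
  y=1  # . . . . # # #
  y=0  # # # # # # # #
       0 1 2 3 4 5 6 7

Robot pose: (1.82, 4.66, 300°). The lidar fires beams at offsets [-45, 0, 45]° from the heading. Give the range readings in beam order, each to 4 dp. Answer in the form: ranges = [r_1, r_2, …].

ranges = [3.1682, 0.7621, 5.3627]

beam 1: φ=-45°, α=255°
  direction (-0.2588, -0.9659); cell (1,4); t to first gridline: x 3.1682, y 0.6833 (then +3.8637 / +1.0353)
    (1,3) via y @ 0.6833
    (1,2) via y @ 1.7186
    (1,1) via y @ 2.7538
    (0,1) via x @ 3.1682  # hit
  → r_1 = 3.1682
beam 2: φ=0°, α=300°
  direction (0.5000, -0.8660); cell (1,4); t to first gridline: x 0.3600, y 0.7621 (then +2.0000 / +1.1547)
    (2,4) via x @ 0.3600
    (2,3) via y @ 0.7621  # hit
  → r_2 = 0.7621
beam 3: φ=45°, α=345°
  direction (0.9659, -0.2588); cell (1,4); t to first gridline: x 0.1863, y 2.5500 (then +1.0353 / +3.8637)
    (2,4) via x @ 0.1863
    (3,4) via x @ 1.2216
    (4,4) via x @ 2.2569
    (4,3) via y @ 2.5500
    (5,3) via x @ 3.2922
    (6,3) via x @ 4.3275
    (7,3) via x @ 5.3627  # hit
  → r_3 = 5.3627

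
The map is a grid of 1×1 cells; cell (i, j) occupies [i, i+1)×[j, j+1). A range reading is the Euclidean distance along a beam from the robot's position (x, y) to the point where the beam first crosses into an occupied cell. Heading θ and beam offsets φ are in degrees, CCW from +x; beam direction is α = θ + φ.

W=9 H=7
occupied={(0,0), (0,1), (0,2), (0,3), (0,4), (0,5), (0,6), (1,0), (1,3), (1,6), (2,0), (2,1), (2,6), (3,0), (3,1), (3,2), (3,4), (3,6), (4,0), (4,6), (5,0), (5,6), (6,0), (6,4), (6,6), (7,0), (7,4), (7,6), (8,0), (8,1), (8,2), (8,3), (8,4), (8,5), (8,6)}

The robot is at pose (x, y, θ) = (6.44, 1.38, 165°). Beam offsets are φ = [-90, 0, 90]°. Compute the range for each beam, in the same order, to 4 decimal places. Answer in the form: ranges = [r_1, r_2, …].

ranges = [2.7124, 2.5261, 0.3934]

beam 1: φ=-90°, α=75°
  dir = (cos 75°, sin 75°) = (0.2588, 0.9659); from cell (6,1)
  next x-line at t=2.1637, next y-line at t=0.6419; Δt_x=3.8637, Δt_y=1.0353
    y: enter (6,2) at t=0.6419
    y: enter (6,3) at t=1.6771
    x: enter (7,3) at t=2.1637
    y: enter (7,4) at t=2.7124 ← occupied
  → r_1 = 2.7124
beam 2: φ=0°, α=165°
  dir = (cos 165°, sin 165°) = (-0.9659, 0.2588); from cell (6,1)
  next x-line at t=0.4555, next y-line at t=2.3955; Δt_x=1.0353, Δt_y=3.8637
    x: enter (5,1) at t=0.4555
    x: enter (4,1) at t=1.4908
    y: enter (4,2) at t=2.3955
    x: enter (3,2) at t=2.5261 ← occupied
  → r_2 = 2.5261
beam 3: φ=90°, α=255°
  dir = (cos 255°, sin 255°) = (-0.2588, -0.9659); from cell (6,1)
  next x-line at t=1.7000, next y-line at t=0.3934; Δt_x=3.8637, Δt_y=1.0353
    y: enter (6,0) at t=0.3934 ← occupied
  → r_3 = 0.3934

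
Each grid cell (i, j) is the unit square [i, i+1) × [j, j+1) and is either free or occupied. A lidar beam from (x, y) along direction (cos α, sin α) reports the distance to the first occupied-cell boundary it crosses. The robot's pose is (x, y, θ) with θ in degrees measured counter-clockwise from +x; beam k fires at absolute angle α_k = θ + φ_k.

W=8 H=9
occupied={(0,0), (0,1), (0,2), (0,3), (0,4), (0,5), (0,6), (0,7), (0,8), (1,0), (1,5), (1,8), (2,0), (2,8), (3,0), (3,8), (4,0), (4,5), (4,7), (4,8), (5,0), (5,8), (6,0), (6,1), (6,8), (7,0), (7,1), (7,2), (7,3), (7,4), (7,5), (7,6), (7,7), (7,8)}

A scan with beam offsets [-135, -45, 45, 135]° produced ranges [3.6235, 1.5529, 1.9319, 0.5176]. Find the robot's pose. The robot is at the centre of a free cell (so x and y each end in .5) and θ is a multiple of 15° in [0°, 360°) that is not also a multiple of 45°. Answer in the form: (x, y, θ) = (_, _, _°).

(x, y, θ) = (5.5, 5.5, 60°)

The pose lattice has 38·16 = 608 candidates. Test each by forward raycasting.
  (5.5, 2.5, 120°): beam 1 = 1.5529 ≠ 3.6235 ✗
  (4.5, 3.5, 240°): beam 1 = 1.5529 ≠ 3.6235 ✗
  (6.5, 5.5, 75°): beam 1 = 1.0000 ≠ 3.6235 ✗
  (5.5, 7.5, 330°): beam 1 = 0.5176 ≠ 3.6235 ✗
  …
  (5.5, 5.5, 60°): r_1=3.6235, r_2=1.5529, r_3=1.9319, r_4=0.5176 — all match ✓
Unique over the lattice → pose = (5.5, 5.5, 60°).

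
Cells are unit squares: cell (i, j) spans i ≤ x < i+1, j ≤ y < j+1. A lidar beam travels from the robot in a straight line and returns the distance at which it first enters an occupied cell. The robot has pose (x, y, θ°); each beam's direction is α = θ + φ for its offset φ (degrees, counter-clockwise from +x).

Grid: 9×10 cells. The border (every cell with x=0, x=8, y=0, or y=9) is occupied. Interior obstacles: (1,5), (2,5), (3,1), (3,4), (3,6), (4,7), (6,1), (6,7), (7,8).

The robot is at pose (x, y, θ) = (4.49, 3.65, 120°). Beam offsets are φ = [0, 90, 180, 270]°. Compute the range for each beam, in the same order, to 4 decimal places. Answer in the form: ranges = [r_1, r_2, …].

ranges = [0.9800, 4.0299, 3.0200, 4.0530]

beam 1: φ=0°, α=120°
  cosα=-0.5000 sinα=0.8660 | (4,3) | tMaxX 0.9800 tMaxY 0.4041 | tΔX 2.0000 tΔY 1.1547
    t=0.4041 [y] (4,4)
    t=0.9800 [x] (3,4) — stop
  → r_1 = 0.9800
beam 2: φ=90°, α=210°
  cosα=-0.8660 sinα=-0.5000 | (4,3) | tMaxX 0.5658 tMaxY 1.3000 | tΔX 1.1547 tΔY 2.0000
    t=0.5658 [x] (3,3)
    t=1.3000 [y] (3,2)
    t=1.7205 [x] (2,2)
    t=2.8752 [x] (1,2)
    t=3.3000 [y] (1,1)
    t=4.0299 [x] (0,1) — stop
  → r_2 = 4.0299
beam 3: φ=180°, α=300°
  cosα=0.5000 sinα=-0.8660 | (4,3) | tMaxX 1.0200 tMaxY 0.7506 | tΔX 2.0000 tΔY 1.1547
    t=0.7506 [y] (4,2)
    t=1.0200 [x] (5,2)
    t=1.9053 [y] (5,1)
    t=3.0200 [x] (6,1) — stop
  → r_3 = 3.0200
beam 4: φ=270°, α=30°
  cosα=0.8660 sinα=0.5000 | (4,3) | tMaxX 0.5889 tMaxY 0.7000 | tΔX 1.1547 tΔY 2.0000
    t=0.5889 [x] (5,3)
    t=0.7000 [y] (5,4)
    t=1.7436 [x] (6,4)
    t=2.7000 [y] (6,5)
    t=2.8983 [x] (7,5)
    t=4.0530 [x] (8,5) — stop
  → r_4 = 4.0530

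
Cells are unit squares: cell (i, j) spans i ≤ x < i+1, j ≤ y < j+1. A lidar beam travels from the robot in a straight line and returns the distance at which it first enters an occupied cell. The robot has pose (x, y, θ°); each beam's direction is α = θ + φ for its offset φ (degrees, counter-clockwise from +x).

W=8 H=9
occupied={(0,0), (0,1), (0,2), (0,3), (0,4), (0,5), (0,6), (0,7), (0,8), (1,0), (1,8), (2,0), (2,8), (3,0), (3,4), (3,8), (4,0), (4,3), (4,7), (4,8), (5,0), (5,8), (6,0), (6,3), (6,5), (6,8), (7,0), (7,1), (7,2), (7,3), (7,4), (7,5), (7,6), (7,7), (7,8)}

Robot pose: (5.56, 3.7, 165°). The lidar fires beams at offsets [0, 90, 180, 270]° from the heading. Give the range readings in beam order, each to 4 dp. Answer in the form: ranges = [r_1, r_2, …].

beam 1: φ=0°, α=165°
  direction (-0.9659, 0.2588); cell (5,3); t to first gridline: x 0.5798, y 1.1591 (then +1.0353 / +3.8637)
    (4,3) via x @ 0.5798  # hit
  → r_1 = 0.5798
beam 2: φ=90°, α=255°
  direction (-0.2588, -0.9659); cell (5,3); t to first gridline: x 2.1637, y 0.7247 (then +3.8637 / +1.0353)
    (5,2) via y @ 0.7247
    (5,1) via y @ 1.7600
    (4,1) via x @ 2.1637
    (4,0) via y @ 2.7952  # hit
  → r_2 = 2.7952
beam 3: φ=180°, α=345°
  direction (0.9659, -0.2588); cell (5,3); t to first gridline: x 0.4555, y 2.7046 (then +1.0353 / +3.8637)
    (6,3) via x @ 0.4555  # hit
  → r_3 = 0.4555
beam 4: φ=270°, α=75°
  direction (0.2588, 0.9659); cell (5,3); t to first gridline: x 1.7000, y 0.3106 (then +3.8637 / +1.0353)
    (5,4) via y @ 0.3106
    (5,5) via y @ 1.3459
    (6,5) via x @ 1.7000  # hit
  → r_4 = 1.7000

ranges = [0.5798, 2.7952, 0.4555, 1.7000]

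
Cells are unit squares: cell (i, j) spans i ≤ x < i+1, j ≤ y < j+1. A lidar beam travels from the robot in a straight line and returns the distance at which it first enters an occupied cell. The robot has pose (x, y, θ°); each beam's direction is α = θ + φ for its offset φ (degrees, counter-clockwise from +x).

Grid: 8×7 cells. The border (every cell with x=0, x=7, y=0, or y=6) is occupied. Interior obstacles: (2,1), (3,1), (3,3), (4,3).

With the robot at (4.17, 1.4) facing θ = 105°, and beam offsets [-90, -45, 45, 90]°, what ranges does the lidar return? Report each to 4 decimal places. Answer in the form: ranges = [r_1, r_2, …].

beam 1: φ=-90°, α=15°
  cosα=0.9659 sinα=0.2588 | (4,1) | tMaxX 0.8593 tMaxY 2.3182 | tΔX 1.0353 tΔY 3.8637
    t=0.8593 [x] (5,1)
    t=1.8946 [x] (6,1)
    t=2.3182 [y] (6,2)
    t=2.9298 [x] (7,2) — stop
  → r_1 = 2.9298
beam 2: φ=-45°, α=60°
  cosα=0.5000 sinα=0.8660 | (4,1) | tMaxX 1.6600 tMaxY 0.6928 | tΔX 2.0000 tΔY 1.1547
    t=0.6928 [y] (4,2)
    t=1.6600 [x] (5,2)
    t=1.8475 [y] (5,3)
    t=3.0022 [y] (5,4)
    t=3.6600 [x] (6,4)
    t=4.1569 [y] (6,5)
    t=5.3116 [y] (6,6) — stop
  → r_2 = 5.3116
beam 3: φ=45°, α=150°
  cosα=-0.8660 sinα=0.5000 | (4,1) | tMaxX 0.1963 tMaxY 1.2000 | tΔX 1.1547 tΔY 2.0000
    t=0.1963 [x] (3,1) — stop
  → r_3 = 0.1963
beam 4: φ=90°, α=195°
  cosα=-0.9659 sinα=-0.2588 | (4,1) | tMaxX 0.1760 tMaxY 1.5455 | tΔX 1.0353 tΔY 3.8637
    t=0.1760 [x] (3,1) — stop
  → r_4 = 0.1760

ranges = [2.9298, 5.3116, 0.1963, 0.1760]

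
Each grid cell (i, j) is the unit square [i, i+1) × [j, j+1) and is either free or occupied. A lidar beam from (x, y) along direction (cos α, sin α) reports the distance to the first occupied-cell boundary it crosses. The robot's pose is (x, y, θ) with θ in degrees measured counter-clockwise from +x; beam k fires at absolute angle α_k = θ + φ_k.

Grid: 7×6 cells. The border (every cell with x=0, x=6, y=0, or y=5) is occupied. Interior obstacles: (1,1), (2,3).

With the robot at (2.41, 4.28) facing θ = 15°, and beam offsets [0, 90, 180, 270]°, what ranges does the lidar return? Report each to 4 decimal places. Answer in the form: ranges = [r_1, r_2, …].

ranges = [2.7819, 0.7454, 1.4597, 0.2899]

beam 1: φ=0°, α=15°
  d=(0.9659,0.2588)  start (2,4)  tX=0.6108 tY=2.7819  stride 1/|dx|=1.0353 1/|dy|=3.8637
    cross x-line → (3,4), t=0.6108
    cross x-line → (4,4), t=1.6461
    cross x-line → (5,4), t=2.6814
    cross y-line → (5,5), t=2.7819 (wall)
  → r_1 = 2.7819
beam 2: φ=90°, α=105°
  d=(-0.2588,0.9659)  start (2,4)  tX=1.5841 tY=0.7454  stride 1/|dx|=3.8637 1/|dy|=1.0353
    cross y-line → (2,5), t=0.7454 (wall)
  → r_2 = 0.7454
beam 3: φ=180°, α=195°
  d=(-0.9659,-0.2588)  start (2,4)  tX=0.4245 tY=1.0818  stride 1/|dx|=1.0353 1/|dy|=3.8637
    cross x-line → (1,4), t=0.4245
    cross y-line → (1,3), t=1.0818
    cross x-line → (0,3), t=1.4597 (wall)
  → r_3 = 1.4597
beam 4: φ=270°, α=285°
  d=(0.2588,-0.9659)  start (2,4)  tX=2.2796 tY=0.2899  stride 1/|dx|=3.8637 1/|dy|=1.0353
    cross y-line → (2,3), t=0.2899 (wall)
  → r_4 = 0.2899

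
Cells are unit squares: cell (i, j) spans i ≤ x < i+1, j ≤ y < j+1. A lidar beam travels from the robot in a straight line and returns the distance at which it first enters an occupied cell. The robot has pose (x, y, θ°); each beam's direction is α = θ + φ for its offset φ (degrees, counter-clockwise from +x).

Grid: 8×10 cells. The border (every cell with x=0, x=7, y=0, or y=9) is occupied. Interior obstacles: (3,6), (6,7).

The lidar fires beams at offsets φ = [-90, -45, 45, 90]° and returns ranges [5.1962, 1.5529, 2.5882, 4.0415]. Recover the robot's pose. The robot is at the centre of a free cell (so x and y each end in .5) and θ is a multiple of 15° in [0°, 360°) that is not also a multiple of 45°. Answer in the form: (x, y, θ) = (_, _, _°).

(x, y, θ) = (3.5, 4.5, 150°)

The pose lattice has 46·16 = 736 candidates. Test each by forward raycasting.
  (6.5, 1.5, 285°): beam 1 = 1.9319 ≠ 5.1962 ✗
  (2.5, 7.5, 120°): beam 1 = 3.0000 ≠ 5.1962 ✗
  (6.5, 2.5, 285°): beam 1 = 5.6940 ≠ 5.1962 ✗
  (1.5, 6.5, 285°): beam 1 = 0.5176 ≠ 5.1962 ✗
  …
  (3.5, 4.5, 150°): r_1=5.1962, r_2=1.5529, r_3=2.5882, r_4=4.0415 — all match ✓
Only this pose fits every beam.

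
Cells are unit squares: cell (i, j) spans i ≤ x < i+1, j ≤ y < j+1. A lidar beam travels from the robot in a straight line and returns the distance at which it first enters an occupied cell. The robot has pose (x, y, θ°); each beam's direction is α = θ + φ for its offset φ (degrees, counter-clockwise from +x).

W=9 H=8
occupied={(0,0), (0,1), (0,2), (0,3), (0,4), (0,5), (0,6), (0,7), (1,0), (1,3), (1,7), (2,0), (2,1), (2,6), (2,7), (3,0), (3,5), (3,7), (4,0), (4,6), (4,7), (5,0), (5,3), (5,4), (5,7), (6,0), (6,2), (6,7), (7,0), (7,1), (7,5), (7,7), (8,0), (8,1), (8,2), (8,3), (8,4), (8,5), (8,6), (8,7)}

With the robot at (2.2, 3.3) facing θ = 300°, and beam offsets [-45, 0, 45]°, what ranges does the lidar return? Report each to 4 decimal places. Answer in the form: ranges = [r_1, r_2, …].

ranges = [2.3811, 1.5011, 3.9340]

beam 1: φ=-45°, α=255°
  direction (-0.2588, -0.9659); cell (2,3); t to first gridline: x 0.7727, y 0.3106 (then +3.8637 / +1.0353)
    (2,2) via y @ 0.3106
    (1,2) via x @ 0.7727
    (1,1) via y @ 1.3459
    (1,0) via y @ 2.3811  # hit
  → r_1 = 2.3811
beam 2: φ=0°, α=300°
  direction (0.5000, -0.8660); cell (2,3); t to first gridline: x 1.6000, y 0.3464 (then +2.0000 / +1.1547)
    (2,2) via y @ 0.3464
    (2,1) via y @ 1.5011  # hit
  → r_2 = 1.5011
beam 3: φ=45°, α=345°
  direction (0.9659, -0.2588); cell (2,3); t to first gridline: x 0.8282, y 1.1591 (then +1.0353 / +3.8637)
    (3,3) via x @ 0.8282
    (3,2) via y @ 1.1591
    (4,2) via x @ 1.8635
    (5,2) via x @ 2.8988
    (6,2) via x @ 3.9340  # hit
  → r_3 = 3.9340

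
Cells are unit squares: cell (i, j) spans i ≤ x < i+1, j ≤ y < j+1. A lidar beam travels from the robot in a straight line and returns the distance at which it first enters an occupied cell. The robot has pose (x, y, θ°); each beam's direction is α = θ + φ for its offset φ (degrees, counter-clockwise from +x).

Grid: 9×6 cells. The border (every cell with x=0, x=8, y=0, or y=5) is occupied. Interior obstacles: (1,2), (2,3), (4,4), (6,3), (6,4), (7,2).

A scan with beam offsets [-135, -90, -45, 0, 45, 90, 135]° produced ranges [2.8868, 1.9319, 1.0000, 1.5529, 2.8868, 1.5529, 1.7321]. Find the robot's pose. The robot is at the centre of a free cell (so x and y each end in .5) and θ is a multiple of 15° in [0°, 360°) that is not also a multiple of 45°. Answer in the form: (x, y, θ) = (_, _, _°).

Enumerate (i+0.5, j+0.5, θ) over the 22 free cells and 16 admissible headings. For each, cast all 7 beams and compare to the given ranges.
  (3.5, 3.5, 105°): beam 1 = 5.0000 ≠ 2.8868 ✗
  (4.5, 1.5, 165°): beam 2 = 3.6235 ≠ 1.9319 ✗
  (3.5, 2.5, 300°): beam 1 = 1.5529 ≠ 2.8868 ✗
  (1.5, 3.5, 120°): beam 1 = 0.5176 ≠ 2.8868 ✗
  …
  (3.5, 2.5, 165°): r_1=2.8868, r_2=1.9319, r_3=1.0000, r_4=1.5529, r_5=2.8868, r_6=1.5529, r_7=1.7321 — all match ✓
Unique over the lattice → pose = (3.5, 2.5, 165°).

(x, y, θ) = (3.5, 2.5, 165°)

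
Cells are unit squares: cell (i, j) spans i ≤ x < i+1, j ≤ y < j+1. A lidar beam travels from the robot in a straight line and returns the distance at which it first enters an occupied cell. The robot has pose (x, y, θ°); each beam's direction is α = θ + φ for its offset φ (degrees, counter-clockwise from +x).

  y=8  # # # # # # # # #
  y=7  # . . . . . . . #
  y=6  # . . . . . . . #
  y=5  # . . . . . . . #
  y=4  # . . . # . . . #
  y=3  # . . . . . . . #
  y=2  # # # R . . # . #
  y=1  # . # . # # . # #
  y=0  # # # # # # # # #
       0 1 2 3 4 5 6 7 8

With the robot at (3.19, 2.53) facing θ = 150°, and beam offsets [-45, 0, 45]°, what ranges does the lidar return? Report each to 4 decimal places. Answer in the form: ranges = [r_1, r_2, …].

ranges = [5.6630, 0.2194, 0.1967]

beam 1: φ=-45°, α=105°
  dir = (cos 105°, sin 105°) = (-0.2588, 0.9659); from cell (3,2)
  next x-line at t=0.7341, next y-line at t=0.4866; Δt_x=3.8637, Δt_y=1.0353
    y: enter (3,3) at t=0.4866
    x: enter (2,3) at t=0.7341
    y: enter (2,4) at t=1.5219
    y: enter (2,5) at t=2.5571
    y: enter (2,6) at t=3.5924
    x: enter (1,6) at t=4.5978
    y: enter (1,7) at t=4.6277
    y: enter (1,8) at t=5.6630 ← occupied
  → r_1 = 5.6630
beam 2: φ=0°, α=150°
  dir = (cos 150°, sin 150°) = (-0.8660, 0.5000); from cell (3,2)
  next x-line at t=0.2194, next y-line at t=0.9400; Δt_x=1.1547, Δt_y=2.0000
    x: enter (2,2) at t=0.2194 ← occupied
  → r_2 = 0.2194
beam 3: φ=45°, α=195°
  dir = (cos 195°, sin 195°) = (-0.9659, -0.2588); from cell (3,2)
  next x-line at t=0.1967, next y-line at t=2.0478; Δt_x=1.0353, Δt_y=3.8637
    x: enter (2,2) at t=0.1967 ← occupied
  → r_3 = 0.1967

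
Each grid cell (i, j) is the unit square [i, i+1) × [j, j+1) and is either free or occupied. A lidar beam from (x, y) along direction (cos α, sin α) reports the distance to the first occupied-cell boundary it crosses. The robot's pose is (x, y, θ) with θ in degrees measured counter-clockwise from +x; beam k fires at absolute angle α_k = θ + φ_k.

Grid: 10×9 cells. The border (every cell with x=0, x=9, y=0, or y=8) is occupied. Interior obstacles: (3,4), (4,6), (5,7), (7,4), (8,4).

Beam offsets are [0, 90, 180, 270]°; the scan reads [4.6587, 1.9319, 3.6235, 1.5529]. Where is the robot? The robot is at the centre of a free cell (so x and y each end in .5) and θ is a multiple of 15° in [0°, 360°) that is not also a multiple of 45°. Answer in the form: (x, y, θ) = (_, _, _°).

(x, y, θ) = (4.5, 2.5, 15°)

Enumerate (i+0.5, j+0.5, θ) over the 51 free cells and 16 admissible headings. For each, cast all 4 beams and compare to the given ranges.
  (6.5, 4.5, 330°): beam 1 = 0.5774 ≠ 4.6587 ✗
  (8.5, 7.5, 210°): beam 1 = 5.1962 ≠ 4.6587 ✗
  (5.5, 3.5, 30°): beam 1 = 1.7321 ≠ 4.6587 ✗
  (1.5, 2.5, 165°): beam 1 = 0.5176 ≠ 4.6587 ✗
  …
  (4.5, 2.5, 15°): r_1=4.6587, r_2=1.9319, r_3=3.6235, r_4=1.5529 — all match ✓
Unique over the lattice → pose = (4.5, 2.5, 15°).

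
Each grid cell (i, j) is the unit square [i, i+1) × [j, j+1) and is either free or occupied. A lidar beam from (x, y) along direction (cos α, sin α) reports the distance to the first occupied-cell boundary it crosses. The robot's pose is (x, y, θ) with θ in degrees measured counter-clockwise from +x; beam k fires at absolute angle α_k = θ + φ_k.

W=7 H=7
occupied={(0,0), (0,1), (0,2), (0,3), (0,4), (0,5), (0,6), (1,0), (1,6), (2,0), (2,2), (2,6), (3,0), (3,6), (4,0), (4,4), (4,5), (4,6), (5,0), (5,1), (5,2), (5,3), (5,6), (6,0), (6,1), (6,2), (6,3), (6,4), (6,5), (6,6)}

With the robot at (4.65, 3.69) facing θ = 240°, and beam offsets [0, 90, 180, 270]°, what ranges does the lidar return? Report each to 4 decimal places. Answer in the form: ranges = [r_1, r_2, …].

beam 1: φ=0°, α=240°
  cosα=-0.5000 sinα=-0.8660 | (4,3) | tMaxX 1.3000 tMaxY 0.7967 | tΔX 2.0000 tΔY 1.1547
    t=0.7967 [y] (4,2)
    t=1.3000 [x] (3,2)
    t=1.9514 [y] (3,1)
    t=3.1061 [y] (3,0) — stop
  → r_1 = 3.1061
beam 2: φ=90°, α=330°
  cosα=0.8660 sinα=-0.5000 | (4,3) | tMaxX 0.4041 tMaxY 1.3800 | tΔX 1.1547 tΔY 2.0000
    t=0.4041 [x] (5,3) — stop
  → r_2 = 0.4041
beam 3: φ=180°, α=60°
  cosα=0.5000 sinα=0.8660 | (4,3) | tMaxX 0.7000 tMaxY 0.3580 | tΔX 2.0000 tΔY 1.1547
    t=0.3580 [y] (4,4) — stop
  → r_3 = 0.3580
beam 4: φ=270°, α=150°
  cosα=-0.8660 sinα=0.5000 | (4,3) | tMaxX 0.7506 tMaxY 0.6200 | tΔX 1.1547 tΔY 2.0000
    t=0.6200 [y] (4,4) — stop
  → r_4 = 0.6200

ranges = [3.1061, 0.4041, 0.3580, 0.6200]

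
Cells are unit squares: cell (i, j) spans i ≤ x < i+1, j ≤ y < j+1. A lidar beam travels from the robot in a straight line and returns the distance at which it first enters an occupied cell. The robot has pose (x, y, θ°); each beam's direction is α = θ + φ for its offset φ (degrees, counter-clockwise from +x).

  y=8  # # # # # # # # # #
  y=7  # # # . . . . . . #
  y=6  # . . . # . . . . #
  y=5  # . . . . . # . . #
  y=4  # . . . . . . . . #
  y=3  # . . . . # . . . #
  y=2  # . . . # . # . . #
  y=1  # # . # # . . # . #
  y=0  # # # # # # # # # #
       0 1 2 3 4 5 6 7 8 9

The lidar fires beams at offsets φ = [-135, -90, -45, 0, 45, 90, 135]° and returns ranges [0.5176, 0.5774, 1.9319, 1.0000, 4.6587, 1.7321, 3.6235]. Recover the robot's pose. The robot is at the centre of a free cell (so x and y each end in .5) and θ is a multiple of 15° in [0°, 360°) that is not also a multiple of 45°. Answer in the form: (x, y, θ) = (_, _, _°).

(x, y, θ) = (5.5, 7.5, 210°)

Enumerate (i+0.5, j+0.5, θ) over the 45 free cells and 16 admissible headings. For each, cast all 7 beams and compare to the given ranges.
  (2.5, 5.5, 60°): beam 1 = 3.6235 ≠ 0.5176 ✗
  (2.5, 2.5, 60°): beam 1 = 1.5529 ≠ 0.5176 ✗
  (1.5, 3.5, 165°): beam 1 = 8.6603 ≠ 0.5176 ✗
  …
  (5.5, 7.5, 210°): r_1=0.5176, r_2=0.5774, r_3=1.9319, r_4=1.0000, r_5=4.6587, r_6=1.7321, r_7=3.6235 — all match ✓
Unique over the lattice → pose = (5.5, 7.5, 210°).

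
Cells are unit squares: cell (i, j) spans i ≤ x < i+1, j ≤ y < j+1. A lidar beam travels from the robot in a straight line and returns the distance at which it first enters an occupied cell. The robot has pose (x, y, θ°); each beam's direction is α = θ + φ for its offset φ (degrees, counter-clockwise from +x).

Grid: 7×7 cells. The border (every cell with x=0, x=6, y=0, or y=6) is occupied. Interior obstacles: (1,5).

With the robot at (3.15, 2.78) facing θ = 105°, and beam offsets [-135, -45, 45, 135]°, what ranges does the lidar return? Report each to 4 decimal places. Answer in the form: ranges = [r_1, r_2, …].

beam 1: φ=-135°, α=330°
  dir = (cos 330°, sin 330°) = (0.8660, -0.5000); from cell (3,2)
  next x-line at t=0.9815, next y-line at t=1.5600; Δt_x=1.1547, Δt_y=2.0000
    x: enter (4,2) at t=0.9815
    y: enter (4,1) at t=1.5600
    x: enter (5,1) at t=2.1362
    x: enter (6,1) at t=3.2909 ← occupied
  → r_1 = 3.2909
beam 2: φ=-45°, α=60°
  dir = (cos 60°, sin 60°) = (0.5000, 0.8660); from cell (3,2)
  next x-line at t=1.7000, next y-line at t=0.2540; Δt_x=2.0000, Δt_y=1.1547
    y: enter (3,3) at t=0.2540
    y: enter (3,4) at t=1.4087
    x: enter (4,4) at t=1.7000
    y: enter (4,5) at t=2.5634
    x: enter (5,5) at t=3.7000
    y: enter (5,6) at t=3.7181 ← occupied
  → r_2 = 3.7181
beam 3: φ=45°, α=150°
  dir = (cos 150°, sin 150°) = (-0.8660, 0.5000); from cell (3,2)
  next x-line at t=0.1732, next y-line at t=0.4400; Δt_x=1.1547, Δt_y=2.0000
    x: enter (2,2) at t=0.1732
    y: enter (2,3) at t=0.4400
    x: enter (1,3) at t=1.3279
    y: enter (1,4) at t=2.4400
    x: enter (0,4) at t=2.4826 ← occupied
  → r_3 = 2.4826
beam 4: φ=135°, α=240°
  dir = (cos 240°, sin 240°) = (-0.5000, -0.8660); from cell (3,2)
  next x-line at t=0.3000, next y-line at t=0.9007; Δt_x=2.0000, Δt_y=1.1547
    x: enter (2,2) at t=0.3000
    y: enter (2,1) at t=0.9007
    y: enter (2,0) at t=2.0554 ← occupied
  → r_4 = 2.0554

ranges = [3.2909, 3.7181, 2.4826, 2.0554]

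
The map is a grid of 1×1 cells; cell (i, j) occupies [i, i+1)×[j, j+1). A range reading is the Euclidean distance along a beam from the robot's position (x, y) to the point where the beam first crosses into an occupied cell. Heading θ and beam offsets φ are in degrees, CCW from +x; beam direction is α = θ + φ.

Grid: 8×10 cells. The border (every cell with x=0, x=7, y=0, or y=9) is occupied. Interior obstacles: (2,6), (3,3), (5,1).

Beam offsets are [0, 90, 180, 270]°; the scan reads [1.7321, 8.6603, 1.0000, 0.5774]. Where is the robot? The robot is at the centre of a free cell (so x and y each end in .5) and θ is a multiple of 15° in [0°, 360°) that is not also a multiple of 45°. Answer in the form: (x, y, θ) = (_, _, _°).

(x, y, θ) = (2.5, 8.5, 210°)

Enumerate (i+0.5, j+0.5, θ) over the 45 free cells and 16 admissible headings. For each, cast all 4 beams and compare to the given ranges.
  (4.5, 6.5, 300°): beam 1 = 5.0000 ≠ 1.7321 ✗
  (2.5, 2.5, 165°): beam 1 = 1.5529 ≠ 1.7321 ✗
  (4.5, 5.5, 255°): beam 1 = 1.9319 ≠ 1.7321 ✗
  (5.5, 3.5, 30°): beam 2 = 6.3509 ≠ 8.6603 ✗
  …
  (2.5, 8.5, 210°): r_1=1.7321, r_2=8.6603, r_3=1.0000, r_4=0.5774 — all match ✓
Unique over the lattice → pose = (2.5, 8.5, 210°).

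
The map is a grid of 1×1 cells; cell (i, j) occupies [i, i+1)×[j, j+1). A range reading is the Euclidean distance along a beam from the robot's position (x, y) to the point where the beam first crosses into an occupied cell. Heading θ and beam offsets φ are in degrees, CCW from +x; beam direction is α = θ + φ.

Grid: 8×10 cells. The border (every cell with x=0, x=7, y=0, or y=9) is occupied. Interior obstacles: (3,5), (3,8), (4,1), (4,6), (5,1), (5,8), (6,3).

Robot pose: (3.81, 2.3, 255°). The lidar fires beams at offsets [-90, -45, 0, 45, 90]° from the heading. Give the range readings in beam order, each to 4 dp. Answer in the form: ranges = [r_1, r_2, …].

ranges = [2.9091, 2.6000, 1.3459, 0.3800, 1.1591]

beam 1: φ=-90°, α=165°
  direction (-0.9659, 0.2588); cell (3,2); t to first gridline: x 0.8386, y 2.7046 (then +1.0353 / +3.8637)
    (2,2) via x @ 0.8386
    (1,2) via x @ 1.8738
    (1,3) via y @ 2.7046
    (0,3) via x @ 2.9091  # hit
  → r_1 = 2.9091
beam 2: φ=-45°, α=210°
  direction (-0.8660, -0.5000); cell (3,2); t to first gridline: x 0.9353, y 0.6000 (then +1.1547 / +2.0000)
    (3,1) via y @ 0.6000
    (2,1) via x @ 0.9353
    (1,1) via x @ 2.0900
    (1,0) via y @ 2.6000  # hit
  → r_2 = 2.6000
beam 3: φ=0°, α=255°
  direction (-0.2588, -0.9659); cell (3,2); t to first gridline: x 3.1296, y 0.3106 (then +3.8637 / +1.0353)
    (3,1) via y @ 0.3106
    (3,0) via y @ 1.3459  # hit
  → r_3 = 1.3459
beam 4: φ=45°, α=300°
  direction (0.5000, -0.8660); cell (3,2); t to first gridline: x 0.3800, y 0.3464 (then +2.0000 / +1.1547)
    (3,1) via y @ 0.3464
    (4,1) via x @ 0.3800  # hit
  → r_4 = 0.3800
beam 5: φ=90°, α=345°
  direction (0.9659, -0.2588); cell (3,2); t to first gridline: x 0.1967, y 1.1591 (then +1.0353 / +3.8637)
    (4,2) via x @ 0.1967
    (4,1) via y @ 1.1591  # hit
  → r_5 = 1.1591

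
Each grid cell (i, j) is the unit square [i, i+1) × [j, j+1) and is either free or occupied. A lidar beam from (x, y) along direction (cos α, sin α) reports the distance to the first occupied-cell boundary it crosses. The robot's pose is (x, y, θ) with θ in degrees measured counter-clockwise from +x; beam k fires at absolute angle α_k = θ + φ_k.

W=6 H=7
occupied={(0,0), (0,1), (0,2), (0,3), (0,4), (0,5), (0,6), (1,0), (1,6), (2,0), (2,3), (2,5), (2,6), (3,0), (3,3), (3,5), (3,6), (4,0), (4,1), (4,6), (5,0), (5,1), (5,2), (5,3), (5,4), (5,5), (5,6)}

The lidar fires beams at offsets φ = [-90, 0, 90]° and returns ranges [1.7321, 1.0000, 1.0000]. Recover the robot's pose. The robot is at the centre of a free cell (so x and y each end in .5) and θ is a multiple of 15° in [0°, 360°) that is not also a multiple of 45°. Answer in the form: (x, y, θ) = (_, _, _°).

(x, y, θ) = (1.5, 2.5, 30°)

Enumerate (i+0.5, j+0.5, θ) over the 15 free cells and 16 admissible headings. For each, cast all 3 beams and compare to the given ranges.
  (1.5, 4.5, 300°): beam 1 = 0.5774 ≠ 1.7321 ✗
  (4.5, 4.5, 285°): beam 1 = 1.9319 ≠ 1.7321 ✗
  (2.5, 4.5, 30°): beam 1 = 0.5774 ≠ 1.7321 ✗
  (4.5, 4.5, 120°): beam 1 = 0.5774 ≠ 1.7321 ✗
  …
  (1.5, 2.5, 30°): r_1=1.7321, r_2=1.0000, r_3=1.0000 — all match ✓
No second candidate reproduces the full scan.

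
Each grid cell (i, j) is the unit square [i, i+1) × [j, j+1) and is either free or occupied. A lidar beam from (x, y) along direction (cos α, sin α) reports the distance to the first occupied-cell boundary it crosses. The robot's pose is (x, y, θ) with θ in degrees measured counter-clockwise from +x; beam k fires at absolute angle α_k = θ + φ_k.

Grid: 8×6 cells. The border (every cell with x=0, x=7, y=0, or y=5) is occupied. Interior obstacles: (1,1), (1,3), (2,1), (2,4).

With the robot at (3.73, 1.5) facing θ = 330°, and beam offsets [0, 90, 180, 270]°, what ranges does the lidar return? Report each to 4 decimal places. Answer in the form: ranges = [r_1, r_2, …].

beam 1: φ=0°, α=330°
  cosα=0.8660 sinα=-0.5000 | (3,1) | tMaxX 0.3118 tMaxY 1.0000 | tΔX 1.1547 tΔY 2.0000
    t=0.3118 [x] (4,1)
    t=1.0000 [y] (4,0) — stop
  → r_1 = 1.0000
beam 2: φ=90°, α=60°
  cosα=0.5000 sinα=0.8660 | (3,1) | tMaxX 0.5400 tMaxY 0.5774 | tΔX 2.0000 tΔY 1.1547
    t=0.5400 [x] (4,1)
    t=0.5774 [y] (4,2)
    t=1.7321 [y] (4,3)
    t=2.5400 [x] (5,3)
    t=2.8868 [y] (5,4)
    t=4.0415 [y] (5,5) — stop
  → r_2 = 4.0415
beam 3: φ=180°, α=150°
  cosα=-0.8660 sinα=0.5000 | (3,1) | tMaxX 0.8429 tMaxY 1.0000 | tΔX 1.1547 tΔY 2.0000
    t=0.8429 [x] (2,1) — stop
  → r_3 = 0.8429
beam 4: φ=270°, α=240°
  cosα=-0.5000 sinα=-0.8660 | (3,1) | tMaxX 1.4600 tMaxY 0.5774 | tΔX 2.0000 tΔY 1.1547
    t=0.5774 [y] (3,0) — stop
  → r_4 = 0.5774

ranges = [1.0000, 4.0415, 0.8429, 0.5774]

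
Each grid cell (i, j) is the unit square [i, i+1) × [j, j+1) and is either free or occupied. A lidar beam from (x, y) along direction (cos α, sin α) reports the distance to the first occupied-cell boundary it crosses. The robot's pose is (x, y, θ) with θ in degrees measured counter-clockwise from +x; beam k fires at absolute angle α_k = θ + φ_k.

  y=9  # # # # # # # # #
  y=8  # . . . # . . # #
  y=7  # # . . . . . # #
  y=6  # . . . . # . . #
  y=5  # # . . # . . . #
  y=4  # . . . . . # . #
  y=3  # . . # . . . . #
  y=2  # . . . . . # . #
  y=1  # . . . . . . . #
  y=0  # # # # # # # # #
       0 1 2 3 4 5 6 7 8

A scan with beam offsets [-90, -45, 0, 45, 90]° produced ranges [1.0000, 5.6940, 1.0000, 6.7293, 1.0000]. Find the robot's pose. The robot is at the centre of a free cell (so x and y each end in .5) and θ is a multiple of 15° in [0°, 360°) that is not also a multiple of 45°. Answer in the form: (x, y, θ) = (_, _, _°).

(x, y, θ) = (7.5, 3.5, 150°)

Enumerate (i+0.5, j+0.5, θ) over the 46 free cells and 16 admissible headings. For each, cast all 5 beams and compare to the given ranges.
  (6.5, 8.5, 165°): beam 1 = 0.5176 ≠ 1.0000 ✗
  (6.5, 6.5, 150°): beam 2 = 2.5882 ≠ 5.6940 ✗
  (3.5, 7.5, 105°): beam 1 = 3.6235 ≠ 1.0000 ✗
  (2.5, 1.5, 285°): beam 1 = 1.5529 ≠ 1.0000 ✗
  …
  (7.5, 3.5, 150°): r_1=1.0000, r_2=5.6940, r_3=1.0000, r_4=6.7293, r_5=1.0000 — all match ✓
Unique over the lattice → pose = (7.5, 3.5, 150°).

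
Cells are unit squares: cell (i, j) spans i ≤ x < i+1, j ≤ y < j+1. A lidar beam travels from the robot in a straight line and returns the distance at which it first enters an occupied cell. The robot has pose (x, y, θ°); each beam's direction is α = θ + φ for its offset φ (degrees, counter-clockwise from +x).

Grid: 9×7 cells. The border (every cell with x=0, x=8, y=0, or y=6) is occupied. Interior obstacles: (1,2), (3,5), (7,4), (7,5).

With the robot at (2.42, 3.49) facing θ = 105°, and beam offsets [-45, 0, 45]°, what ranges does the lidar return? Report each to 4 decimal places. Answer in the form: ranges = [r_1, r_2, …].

ranges = [1.7436, 2.5985, 1.6397]

beam 1: φ=-45°, α=60°
  dir = (cos 60°, sin 60°) = (0.5000, 0.8660); from cell (2,3)
  next x-line at t=1.1600, next y-line at t=0.5889; Δt_x=2.0000, Δt_y=1.1547
    y: enter (2,4) at t=0.5889
    x: enter (3,4) at t=1.1600
    y: enter (3,5) at t=1.7436 ← occupied
  → r_1 = 1.7436
beam 2: φ=0°, α=105°
  dir = (cos 105°, sin 105°) = (-0.2588, 0.9659); from cell (2,3)
  next x-line at t=1.6228, next y-line at t=0.5280; Δt_x=3.8637, Δt_y=1.0353
    y: enter (2,4) at t=0.5280
    y: enter (2,5) at t=1.5633
    x: enter (1,5) at t=1.6228
    y: enter (1,6) at t=2.5985 ← occupied
  → r_2 = 2.5985
beam 3: φ=45°, α=150°
  dir = (cos 150°, sin 150°) = (-0.8660, 0.5000); from cell (2,3)
  next x-line at t=0.4850, next y-line at t=1.0200; Δt_x=1.1547, Δt_y=2.0000
    x: enter (1,3) at t=0.4850
    y: enter (1,4) at t=1.0200
    x: enter (0,4) at t=1.6397 ← occupied
  → r_3 = 1.6397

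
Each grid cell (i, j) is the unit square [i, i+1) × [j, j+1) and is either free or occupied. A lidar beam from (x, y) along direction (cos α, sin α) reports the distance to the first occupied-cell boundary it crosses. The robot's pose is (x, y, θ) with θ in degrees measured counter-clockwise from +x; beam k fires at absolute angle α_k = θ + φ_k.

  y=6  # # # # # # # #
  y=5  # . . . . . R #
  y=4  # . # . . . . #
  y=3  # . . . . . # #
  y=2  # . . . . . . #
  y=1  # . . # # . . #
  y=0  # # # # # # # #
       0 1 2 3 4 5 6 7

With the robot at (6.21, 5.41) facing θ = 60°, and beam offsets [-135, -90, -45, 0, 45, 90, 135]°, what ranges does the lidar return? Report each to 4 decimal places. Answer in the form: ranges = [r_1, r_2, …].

ranges = [1.4597, 0.9122, 0.8179, 0.6813, 0.6108, 1.1800, 3.3232]

beam 1: φ=-135°, α=285°
  direction (0.2588, -0.9659); cell (6,5); t to first gridline: x 3.0523, y 0.4245 (then +3.8637 / +1.0353)
    (6,4) via y @ 0.4245
    (6,3) via y @ 1.4597  # hit
  → r_1 = 1.4597
beam 2: φ=-90°, α=330°
  direction (0.8660, -0.5000); cell (6,5); t to first gridline: x 0.9122, y 0.8200 (then +1.1547 / +2.0000)
    (6,4) via y @ 0.8200
    (7,4) via x @ 0.9122  # hit
  → r_2 = 0.9122
beam 3: φ=-45°, α=15°
  direction (0.9659, 0.2588); cell (6,5); t to first gridline: x 0.8179, y 2.2796 (then +1.0353 / +3.8637)
    (7,5) via x @ 0.8179  # hit
  → r_3 = 0.8179
beam 4: φ=0°, α=60°
  direction (0.5000, 0.8660); cell (6,5); t to first gridline: x 1.5800, y 0.6813 (then +2.0000 / +1.1547)
    (6,6) via y @ 0.6813  # hit
  → r_4 = 0.6813
beam 5: φ=45°, α=105°
  direction (-0.2588, 0.9659); cell (6,5); t to first gridline: x 0.8114, y 0.6108 (then +3.8637 / +1.0353)
    (6,6) via y @ 0.6108  # hit
  → r_5 = 0.6108
beam 6: φ=90°, α=150°
  direction (-0.8660, 0.5000); cell (6,5); t to first gridline: x 0.2425, y 1.1800 (then +1.1547 / +2.0000)
    (5,5) via x @ 0.2425
    (5,6) via y @ 1.1800  # hit
  → r_6 = 1.1800
beam 7: φ=135°, α=195°
  direction (-0.9659, -0.2588); cell (6,5); t to first gridline: x 0.2174, y 1.5841 (then +1.0353 / +3.8637)
    (5,5) via x @ 0.2174
    (4,5) via x @ 1.2527
    (4,4) via y @ 1.5841
    (3,4) via x @ 2.2880
    (2,4) via x @ 3.3232  # hit
  → r_7 = 3.3232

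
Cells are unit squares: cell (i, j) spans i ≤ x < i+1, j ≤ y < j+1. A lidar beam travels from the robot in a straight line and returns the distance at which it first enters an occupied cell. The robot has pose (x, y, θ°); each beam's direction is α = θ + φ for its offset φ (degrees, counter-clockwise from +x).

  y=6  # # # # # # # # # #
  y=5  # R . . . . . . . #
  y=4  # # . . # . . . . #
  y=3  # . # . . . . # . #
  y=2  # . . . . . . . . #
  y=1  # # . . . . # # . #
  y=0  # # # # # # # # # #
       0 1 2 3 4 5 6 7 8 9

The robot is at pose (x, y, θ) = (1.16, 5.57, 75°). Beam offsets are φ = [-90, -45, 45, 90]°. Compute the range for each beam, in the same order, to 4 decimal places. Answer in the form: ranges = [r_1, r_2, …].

ranges = [2.9402, 0.8600, 0.3200, 0.1656]

beam 1: φ=-90°, α=345°
  direction (0.9659, -0.2588); cell (1,5); t to first gridline: x 0.8696, y 2.2023 (then +1.0353 / +3.8637)
    (2,5) via x @ 0.8696
    (3,5) via x @ 1.9049
    (3,4) via y @ 2.2023
    (4,4) via x @ 2.9402  # hit
  → r_1 = 2.9402
beam 2: φ=-45°, α=30°
  direction (0.8660, 0.5000); cell (1,5); t to first gridline: x 0.9699, y 0.8600 (then +1.1547 / +2.0000)
    (1,6) via y @ 0.8600  # hit
  → r_2 = 0.8600
beam 3: φ=45°, α=120°
  direction (-0.5000, 0.8660); cell (1,5); t to first gridline: x 0.3200, y 0.4965 (then +2.0000 / +1.1547)
    (0,5) via x @ 0.3200  # hit
  → r_3 = 0.3200
beam 4: φ=90°, α=165°
  direction (-0.9659, 0.2588); cell (1,5); t to first gridline: x 0.1656, y 1.6614 (then +1.0353 / +3.8637)
    (0,5) via x @ 0.1656  # hit
  → r_4 = 0.1656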